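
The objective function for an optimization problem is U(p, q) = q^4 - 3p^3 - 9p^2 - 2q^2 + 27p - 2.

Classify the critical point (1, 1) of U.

The mixed partial ∂²U/∂p∂q is 0, so the Hessian at any point is diag(U_pp, U_qq) = diag(-18(p + 1), 4(3q^2 - 1)).
At (1, 1): H = diag(-36, 8).
The eigenvalues have opposite signs, so H is indefinite: a saddle point.

saddle point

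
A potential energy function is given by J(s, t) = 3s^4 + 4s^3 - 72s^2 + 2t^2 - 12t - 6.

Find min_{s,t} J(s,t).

-664

J(s,t) separates as P(s) + Q(t) − 6, so its minimum is min P + min Q − 6.
P'(s) = 12s(s - 3)(s + 4) vanishes at s ∈ {-4, 0, 3}; Q'(t) = 4(t - 3) vanishes at t ∈ {3}.
Local minima of P (where P''>0): P(-4)=-640, P(3)=-297. Local minima of Q: Q(3)=-18.
So the global minimum of J is P(-4) + Q(3) − 6 = -640 − 18 − 6 = -664, attained at (-4, 3).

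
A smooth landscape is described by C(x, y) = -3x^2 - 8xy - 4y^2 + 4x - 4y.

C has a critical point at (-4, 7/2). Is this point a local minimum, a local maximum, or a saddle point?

saddle point

The Hessian of C is constant: H = [[-6, -8], [-8, -8]].
det(H) = (-6)·(-8) − (-8)² = -16.
Since det(H) < 0, H is indefinite and the critical point is a saddle point.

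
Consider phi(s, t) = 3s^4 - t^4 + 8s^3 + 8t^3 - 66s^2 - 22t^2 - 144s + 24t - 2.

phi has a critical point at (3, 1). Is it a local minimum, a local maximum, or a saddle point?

saddle point

The mixed partial ∂²phi/∂s∂t is 0, so the Hessian at any point is diag(phi_ss, phi_tt) = diag(12(3s^2 + 4s - 11), 4(-3t^2 + 12t - 11)).
At (3, 1): H = diag(336, -8).
The eigenvalues have opposite signs, so H is indefinite: a saddle point.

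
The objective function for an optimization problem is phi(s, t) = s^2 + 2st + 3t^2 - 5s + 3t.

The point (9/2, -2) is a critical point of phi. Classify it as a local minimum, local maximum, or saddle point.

local minimum

The Hessian of phi is constant: H = [[2, 2], [2, 6]].
det(H) = 2·6 − 2² = 8.
det(H) > 0 and tr(H) = 8 > 0, so H is positive definite and the point is a local minimum.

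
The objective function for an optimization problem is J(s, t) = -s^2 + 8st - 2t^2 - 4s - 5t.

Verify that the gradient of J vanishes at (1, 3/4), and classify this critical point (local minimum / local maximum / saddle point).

saddle point

∇J = (-2s + 8t - 4, 8s - 4t - 5); substituting (1, 3/4) gives ∇J = (0, 0), so (1, 3/4) is indeed a critical point.
The Hessian of J is constant: H = [[-2, 8], [8, -4]].
det(H) = (-2)·(-4) − 8² = -56.
Since det(H) < 0, H is indefinite and the critical point is a saddle point.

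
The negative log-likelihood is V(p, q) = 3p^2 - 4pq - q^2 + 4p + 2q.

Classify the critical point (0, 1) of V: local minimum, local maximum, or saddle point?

saddle point

The Hessian of V is constant: H = [[6, -4], [-4, -2]].
det(H) = 6·(-2) − (-4)² = -28.
Since det(H) < 0, H is indefinite and the critical point is a saddle point.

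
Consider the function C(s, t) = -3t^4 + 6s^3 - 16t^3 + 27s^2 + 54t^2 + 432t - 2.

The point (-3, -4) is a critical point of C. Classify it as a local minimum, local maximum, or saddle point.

The mixed partial ∂²C/∂s∂t is 0, so the Hessian at any point is diag(C_ss, C_tt) = diag(18(2s + 3), 12(-3t^2 - 8t + 9)).
At (-3, -4): H = diag(-54, -84).
Both eigenvalues are negative, so H is negative definite: a local maximum.

local maximum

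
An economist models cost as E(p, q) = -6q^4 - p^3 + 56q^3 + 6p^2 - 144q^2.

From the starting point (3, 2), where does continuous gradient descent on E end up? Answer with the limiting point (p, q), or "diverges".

E is separable, so gradient descent decouples: p follows -∂E/∂p, q follows -∂E/∂q.
∂E/∂p = -3p(p - 4); at p=3 this is 9, so p decreases.
∂E/∂q = -24q(q - 4)(q - 3); at q=2 this is -96, so q increases.
p converges to its nearest critical value 0 (a local min of the p-part); q converges to 3. The iterate converges to (0, 3).

(0, 3)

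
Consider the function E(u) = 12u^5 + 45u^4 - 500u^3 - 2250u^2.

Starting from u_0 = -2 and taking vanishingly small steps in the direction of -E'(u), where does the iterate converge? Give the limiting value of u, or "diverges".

-3

E'(u) = 60u(u - 5)(u + 3)(u + 5), so E'(-2) = 2520.
Gradient descent moves in the -E' direction, i.e. u is decreasing.
The nearest critical point in that direction is u = -3, where E'' = 2880 > 0 (a local minimum). The iterate converges there.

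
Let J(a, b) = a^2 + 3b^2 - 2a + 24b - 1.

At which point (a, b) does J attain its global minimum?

(1, -4)

J(a,b) separates as P(a) + Q(b) − 1, so its minimum is min P + min Q − 1.
P'(a) = 2a - 2 vanishes at a ∈ {1}; Q'(b) = 6b + 24 vanishes at b ∈ {-4}.
Local minima of P (where P''>0): P(1)=-1. Local minima of Q: Q(-4)=-48.
So the global minimum of J is P(1) + Q(-4) − 1 = -1 − 48 − 1 = -50, attained at (1, -4).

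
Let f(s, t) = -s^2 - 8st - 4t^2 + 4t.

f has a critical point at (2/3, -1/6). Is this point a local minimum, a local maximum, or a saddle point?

The Hessian of f is constant: H = [[-2, -8], [-8, -8]].
det(H) = (-2)·(-8) − (-8)² = -48.
Since det(H) < 0, H is indefinite and the critical point is a saddle point.

saddle point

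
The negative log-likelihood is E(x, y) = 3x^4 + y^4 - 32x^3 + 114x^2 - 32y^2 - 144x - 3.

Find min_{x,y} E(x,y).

-318

E(x,y) separates as P(x) + Q(y) − 3, so its minimum is min P + min Q − 3.
P'(x) = 12(x - 4)(x - 3)(x - 1) vanishes at x ∈ {1, 3, 4}; Q'(y) = 4y(y - 4)(y + 4) vanishes at y ∈ {-4, 0, 4}.
Local minima of P (where P''>0): P(1)=-59, P(4)=-32. Local minima of Q: Q(-4)=-256, Q(4)=-256.
So the global minimum of E is P(1) + Q(-4) − 3 = -59 − 256 − 3 = -318, attained at (1, -4).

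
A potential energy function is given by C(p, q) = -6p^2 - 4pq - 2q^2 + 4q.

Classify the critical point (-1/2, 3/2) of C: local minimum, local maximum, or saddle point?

local maximum

The Hessian of C is constant: H = [[-12, -4], [-4, -4]].
det(H) = (-12)·(-4) − (-4)² = 32.
det(H) > 0 and tr(H) = -16 < 0, so H is negative definite and the point is a local maximum.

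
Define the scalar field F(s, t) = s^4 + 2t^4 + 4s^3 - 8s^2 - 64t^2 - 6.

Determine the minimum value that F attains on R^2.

F(s,t) separates as P(s) + Q(t) − 6, so its minimum is min P + min Q − 6.
P'(s) = 4s(s - 1)(s + 4) vanishes at s ∈ {-4, 0, 1}; Q'(t) = 8t(t - 4)(t + 4) vanishes at t ∈ {-4, 0, 4}.
Local minima of P (where P''>0): P(-4)=-128, P(1)=-3. Local minima of Q: Q(-4)=-512, Q(4)=-512.
So the global minimum of F is P(-4) + Q(-4) − 6 = -128 − 512 − 6 = -646, attained at (-4, -4).

-646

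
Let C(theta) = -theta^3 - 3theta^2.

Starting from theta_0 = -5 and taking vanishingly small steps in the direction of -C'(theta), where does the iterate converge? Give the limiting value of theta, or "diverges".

-2

C'(theta) = -3theta(theta + 2), so C'(-5) = -45.
Gradient descent moves in the -C' direction, i.e. theta is increasing.
The nearest critical point in that direction is theta = -2, where C'' = 6 > 0 (a local minimum). The iterate converges there.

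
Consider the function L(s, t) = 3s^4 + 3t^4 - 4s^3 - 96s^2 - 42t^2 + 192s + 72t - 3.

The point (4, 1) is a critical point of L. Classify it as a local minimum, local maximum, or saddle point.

The mixed partial ∂²L/∂s∂t is 0, so the Hessian at any point is diag(L_ss, L_tt) = diag(12(3s^2 - 2s - 16), 12(3t^2 - 7)).
At (4, 1): H = diag(288, -48).
The eigenvalues have opposite signs, so H is indefinite: a saddle point.

saddle point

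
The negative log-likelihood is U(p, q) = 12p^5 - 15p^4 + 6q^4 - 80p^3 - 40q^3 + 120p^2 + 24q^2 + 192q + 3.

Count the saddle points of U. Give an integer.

U separates as a function of p plus a function of q, so ∇U=0 decouples.
∂U/∂p = 60p(p - 2)(p - 1)(p + 2) = 0 at p ∈ {-2, 0, 1, 2}; ∂U/∂q = 24(q - 4)(q - 2)(q + 1) = 0 at q ∈ {-1, 2, 4}.
The Hessian is diagonal: diag(U_pp, U_qq). Second derivatives: U_pp(-2)=-1440, U_pp(0)=240, U_pp(1)=-180, U_pp(2)=480; U_qq(-1)=360, U_qq(2)=-144, U_qq(4)=240.
Saddle points occur where the two diagonal entries have opposite signs: (-2, -1), (-2, 4), (0, 2), (1, -1), (1, 4), (2, 2). Count: 6.

6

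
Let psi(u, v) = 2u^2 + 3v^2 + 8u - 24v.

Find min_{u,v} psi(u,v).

psi(u,v) separates as P(u) + Q(v), so its minimum is min P + min Q.
P'(u) = 4u + 8 vanishes at u ∈ {-2}; Q'(v) = 6v - 24 vanishes at v ∈ {4}.
Local minima of P (where P''>0): P(-2)=-8. Local minima of Q: Q(4)=-48.
So the global minimum of psi is P(-2) + Q(4) = -8 − 48 = -56, attained at (-2, 4).

-56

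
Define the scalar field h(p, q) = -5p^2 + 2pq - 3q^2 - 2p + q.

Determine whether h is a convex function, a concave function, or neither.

h is quadratic, so its Hessian is the constant matrix H = [[-10, 2], [2, -6]].
det(H) = 56, tr(H) = -16.
det(H) > 0 and tr(H) < 0, so H is negative definite everywhere: concave.

concave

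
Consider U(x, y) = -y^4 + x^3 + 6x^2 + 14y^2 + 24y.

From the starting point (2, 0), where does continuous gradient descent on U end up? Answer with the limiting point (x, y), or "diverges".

U is separable, so gradient descent decouples: x follows -∂U/∂x, y follows -∂U/∂y.
∂U/∂x = 3x(x + 4); at x=2 this is 36, so x decreases.
∂U/∂y = -4(y - 3)(y + 1)(y + 2); at y=0 this is 24, so y decreases.
x converges to its nearest critical value 0 (a local min of the x-part); y converges to -1. The iterate converges to (0, -1).

(0, -1)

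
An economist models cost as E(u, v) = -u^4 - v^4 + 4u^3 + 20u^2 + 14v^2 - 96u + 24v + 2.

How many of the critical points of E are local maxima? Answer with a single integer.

E separates as a function of u plus a function of v, so ∇E=0 decouples.
∂E/∂u = -4(u - 4)(u - 2)(u + 3) = 0 at u ∈ {-3, 2, 4}; ∂E/∂v = -4(v - 3)(v + 1)(v + 2) = 0 at v ∈ {-2, -1, 3}.
The Hessian is diagonal: diag(E_uu, E_vv). Second derivatives: E_uu(-3)=-140, E_uu(2)=40, E_uu(4)=-56; E_vv(-2)=-20, E_vv(-1)=16, E_vv(3)=-80.
Local maxima occur where both diagonal entries negative: (-3, -2), (-3, 3), (4, -2), (4, 3). Count: 4.

4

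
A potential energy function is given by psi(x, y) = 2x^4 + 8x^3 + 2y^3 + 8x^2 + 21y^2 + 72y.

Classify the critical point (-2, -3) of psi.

local minimum

The mixed partial ∂²psi/∂x∂y is 0, so the Hessian at any point is diag(psi_xx, psi_yy) = diag(8(3x^2 + 6x + 2), 6(2y + 7)).
At (-2, -3): H = diag(16, 6).
Both eigenvalues are positive, so H is positive definite: a local minimum.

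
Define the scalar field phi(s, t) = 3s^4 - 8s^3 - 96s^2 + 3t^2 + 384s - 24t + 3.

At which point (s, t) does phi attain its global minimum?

phi(s,t) separates as P(s) + Q(t) + 3, so its minimum is min P + min Q + 3.
P'(s) = 12(s - 4)(s - 2)(s + 4) vanishes at s ∈ {-4, 2, 4}; Q'(t) = 6(t - 4) vanishes at t ∈ {4}.
Local minima of P (where P''>0): P(-4)=-1792, P(4)=256. Local minima of Q: Q(4)=-48.
So the global minimum of phi is P(-4) + Q(4) + 3 = -1792 − 48 + 3 = -1837, attained at (-4, 4).

(-4, 4)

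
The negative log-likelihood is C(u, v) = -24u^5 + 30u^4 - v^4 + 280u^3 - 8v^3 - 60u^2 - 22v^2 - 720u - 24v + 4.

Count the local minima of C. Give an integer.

C separates as a function of u plus a function of v, so ∇C=0 decouples.
∂C/∂u = -120(u - 3)(u - 1)(u + 1)(u + 2) = 0 at u ∈ {-2, -1, 1, 3}; ∂C/∂v = -4(v + 1)(v + 2)(v + 3) = 0 at v ∈ {-3, -2, -1}.
The Hessian is diagonal: diag(C_uu, C_vv). Second derivatives: C_uu(-2)=1800, C_uu(-1)=-960, C_uu(1)=1440, C_uu(3)=-4800; C_vv(-3)=-8, C_vv(-2)=4, C_vv(-1)=-8.
Local minima occur where both diagonal entries positive: (-2, -2), (1, -2). Count: 2.

2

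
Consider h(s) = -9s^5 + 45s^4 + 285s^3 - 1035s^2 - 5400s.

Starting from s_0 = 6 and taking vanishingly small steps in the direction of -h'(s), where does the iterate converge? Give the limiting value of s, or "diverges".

h'(s) = -45(s - 5)(s - 4)(s + 2)(s + 3), so h'(6) = -6480.
Gradient descent moves in the -h' direction, i.e. s is increasing.
There is no critical point above s=6, and h' keeps the same sign, so the iterate runs off to +∞.

diverges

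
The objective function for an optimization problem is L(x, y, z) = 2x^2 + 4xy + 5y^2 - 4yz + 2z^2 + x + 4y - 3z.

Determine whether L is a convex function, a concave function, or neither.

L is quadratic, so its Hessian is the constant matrix H = [[4, 4, 0], [4, 10, -4], [0, -4, 4]].
Leading principal minors: 4, 24, 32.
All positive ⇒ H ≻ 0 ⇒ convex.

convex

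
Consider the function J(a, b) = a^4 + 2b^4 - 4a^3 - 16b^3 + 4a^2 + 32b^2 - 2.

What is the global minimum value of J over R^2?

J(a,b) separates as P(a) + Q(b) − 2, so its minimum is min P + min Q − 2.
P'(a) = 4a(a - 2)(a - 1) vanishes at a ∈ {0, 1, 2}; Q'(b) = 8b(b - 4)(b - 2) vanishes at b ∈ {0, 2, 4}.
Local minima of P (where P''>0): P(0)=0, P(2)=0. Local minima of Q: Q(0)=0, Q(4)=0.
So the global minimum of J is P(0) + Q(0) − 2 = 0 + 0 − 2 = -2, attained at (0, 0).

-2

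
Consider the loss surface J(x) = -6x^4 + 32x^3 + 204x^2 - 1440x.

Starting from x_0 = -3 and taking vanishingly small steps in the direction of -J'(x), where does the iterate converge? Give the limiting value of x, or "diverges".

J'(x) = -24(x - 5)(x - 3)(x + 4), so J'(-3) = -1152.
Gradient descent moves in the -J' direction, i.e. x is increasing.
The nearest critical point in that direction is x = 3, where J'' = 336 > 0 (a local minimum). The iterate converges there.

3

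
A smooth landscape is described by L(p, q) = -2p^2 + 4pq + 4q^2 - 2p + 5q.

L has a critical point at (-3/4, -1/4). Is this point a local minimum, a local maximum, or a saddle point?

The Hessian of L is constant: H = [[-4, 4], [4, 8]].
det(H) = (-4)·8 − 4² = -48.
Since det(H) < 0, H is indefinite and the critical point is a saddle point.

saddle point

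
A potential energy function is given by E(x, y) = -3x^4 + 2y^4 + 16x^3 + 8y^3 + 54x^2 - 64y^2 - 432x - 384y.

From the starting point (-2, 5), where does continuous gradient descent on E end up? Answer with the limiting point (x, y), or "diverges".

(3, 4)

E is separable, so gradient descent decouples: x follows -∂E/∂x, y follows -∂E/∂y.
∂E/∂x = -12(x - 4)(x - 3)(x + 3); at x=-2 this is -360, so x increases.
∂E/∂y = 8(y - 4)(y + 3)(y + 4); at y=5 this is 576, so y decreases.
x converges to its nearest critical value 3 (a local min of the x-part); y converges to 4. The iterate converges to (3, 4).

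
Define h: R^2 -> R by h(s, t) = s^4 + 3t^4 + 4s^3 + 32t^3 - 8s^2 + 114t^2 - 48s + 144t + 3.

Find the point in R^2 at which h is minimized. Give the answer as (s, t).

(2, -1)

h(s,t) separates as P(s) + Q(t) + 3, so its minimum is min P + min Q + 3.
P'(s) = 4(s - 2)(s + 2)(s + 3) vanishes at s ∈ {-3, -2, 2}; Q'(t) = 12(t + 1)(t + 3)(t + 4) vanishes at t ∈ {-4, -3, -1}.
Local minima of P (where P''>0): P(-3)=45, P(2)=-80. Local minima of Q: Q(-4)=-32, Q(-1)=-59.
So the global minimum of h is P(2) + Q(-1) + 3 = -80 − 59 + 3 = -136, attained at (2, -1).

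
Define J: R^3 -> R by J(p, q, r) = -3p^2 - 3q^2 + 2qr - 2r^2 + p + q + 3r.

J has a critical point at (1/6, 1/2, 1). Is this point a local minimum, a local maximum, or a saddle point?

local maximum

The Hessian is constant: H = [[-6, 0, 0], [0, -6, 2], [0, 2, -4]].
Leading principal minors: Δ₁ = -6, Δ₂ = 36, Δ₃ = -120.
The minors alternate sign starting negative (−, +, −), so H is negative definite: a local maximum.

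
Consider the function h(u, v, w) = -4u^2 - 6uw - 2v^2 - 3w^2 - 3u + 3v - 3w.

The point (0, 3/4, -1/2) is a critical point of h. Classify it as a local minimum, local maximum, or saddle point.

local maximum

The Hessian is constant: H = [[-8, 0, -6], [0, -4, 0], [-6, 0, -6]].
Leading principal minors: Δ₁ = -8, Δ₂ = 32, Δ₃ = -48.
The minors alternate sign starting negative (−, +, −), so H is negative definite: a local maximum.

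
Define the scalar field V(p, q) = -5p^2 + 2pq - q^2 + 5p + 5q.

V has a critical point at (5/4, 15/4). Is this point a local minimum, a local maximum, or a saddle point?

The Hessian of V is constant: H = [[-10, 2], [2, -2]].
det(H) = (-10)·(-2) − 2² = 16.
det(H) > 0 and tr(H) = -12 < 0, so H is negative definite and the point is a local maximum.

local maximum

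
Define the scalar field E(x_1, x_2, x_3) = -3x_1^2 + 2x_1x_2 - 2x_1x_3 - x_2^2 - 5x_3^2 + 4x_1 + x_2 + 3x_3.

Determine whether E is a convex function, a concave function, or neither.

concave

E is quadratic, so its Hessian is the constant matrix H = [[-6, 2, -2], [2, -2, 0], [-2, 0, -10]].
Leading principal minors: -6, 8, -72.
Signs alternate −, +, − ⇒ H ≺ 0 ⇒ concave.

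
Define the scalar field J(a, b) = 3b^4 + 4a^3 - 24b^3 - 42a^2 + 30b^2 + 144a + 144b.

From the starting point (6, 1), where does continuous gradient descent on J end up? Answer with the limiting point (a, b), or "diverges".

J is separable, so gradient descent decouples: a follows -∂J/∂a, b follows -∂J/∂b.
∂J/∂a = 12(a - 4)(a - 3); at a=6 this is 72, so a decreases.
∂J/∂b = 12(b - 4)(b - 3)(b + 1); at b=1 this is 144, so b decreases.
a converges to its nearest critical value 4 (a local min of the a-part); b converges to -1. The iterate converges to (4, -1).

(4, -1)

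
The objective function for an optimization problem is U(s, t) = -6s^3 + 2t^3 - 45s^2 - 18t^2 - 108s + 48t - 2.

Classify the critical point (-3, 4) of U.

The mixed partial ∂²U/∂s∂t is 0, so the Hessian at any point is diag(U_ss, U_tt) = diag(-18(2s + 5), 12(t - 3)).
At (-3, 4): H = diag(18, 12).
Both eigenvalues are positive, so H is positive definite: a local minimum.

local minimum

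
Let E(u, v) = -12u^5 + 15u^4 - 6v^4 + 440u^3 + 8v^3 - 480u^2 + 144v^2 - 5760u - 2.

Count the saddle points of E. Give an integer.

E separates as a function of u plus a function of v, so ∇E=0 decouples.
∂E/∂u = -60(u - 4)(u - 3)(u + 2)(u + 4) = 0 at u ∈ {-4, -2, 3, 4}; ∂E/∂v = -24v(v - 4)(v + 3) = 0 at v ∈ {-3, 0, 4}.
The Hessian is diagonal: diag(E_uu, E_vv). Second derivatives: E_uu(-4)=6720, E_uu(-2)=-3600, E_uu(3)=2100, E_uu(4)=-2880; E_vv(-3)=-504, E_vv(0)=288, E_vv(4)=-672.
Saddle points occur where the two diagonal entries have opposite signs: (-4, -3), (-4, 4), (-2, 0), (3, -3), (3, 4), (4, 0). Count: 6.

6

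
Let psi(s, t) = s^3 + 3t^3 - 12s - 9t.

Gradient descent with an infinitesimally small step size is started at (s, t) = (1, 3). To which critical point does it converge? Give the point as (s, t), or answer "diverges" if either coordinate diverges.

psi is separable, so gradient descent decouples: s follows -∂psi/∂s, t follows -∂psi/∂t.
∂psi/∂s = 3(s - 2)(s + 2); at s=1 this is -9, so s increases.
∂psi/∂t = 9(t - 1)(t + 1); at t=3 this is 72, so t decreases.
s converges to its nearest critical value 2 (a local min of the s-part); t converges to 1. The iterate converges to (2, 1).

(2, 1)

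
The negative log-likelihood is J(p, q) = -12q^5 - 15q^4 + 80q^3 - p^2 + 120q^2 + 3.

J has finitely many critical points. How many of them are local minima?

0

J separates as a function of p plus a function of q, so ∇J=0 decouples.
∂J/∂p = -2p = 0 at p ∈ {0}; ∂J/∂q = -60q(q - 2)(q + 1)(q + 2) = 0 at q ∈ {-2, -1, 0, 2}.
The Hessian is diagonal: diag(J_pp, J_qq). Second derivatives: J_pp(0)=-2; J_qq(-2)=480, J_qq(-1)=-180, J_qq(0)=240, J_qq(2)=-1440.
Local minima occur where both diagonal entries positive: none. Count: 0.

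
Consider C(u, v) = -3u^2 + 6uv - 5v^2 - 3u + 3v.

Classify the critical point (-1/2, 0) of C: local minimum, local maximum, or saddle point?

The Hessian of C is constant: H = [[-6, 6], [6, -10]].
det(H) = (-6)·(-10) − 6² = 24.
det(H) > 0 and tr(H) = -16 < 0, so H is negative definite and the point is a local maximum.

local maximum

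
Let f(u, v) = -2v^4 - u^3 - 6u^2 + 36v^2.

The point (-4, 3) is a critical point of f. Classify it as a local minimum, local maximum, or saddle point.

The mixed partial ∂²f/∂u∂v is 0, so the Hessian at any point is diag(f_uu, f_vv) = diag(-6(u + 2), 24(-v^2 + 3)).
At (-4, 3): H = diag(12, -144).
The eigenvalues have opposite signs, so H is indefinite: a saddle point.

saddle point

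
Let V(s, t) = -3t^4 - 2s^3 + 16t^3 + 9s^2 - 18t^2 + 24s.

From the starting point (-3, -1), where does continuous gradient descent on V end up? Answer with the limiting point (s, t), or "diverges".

V is separable, so gradient descent decouples: s follows -∂V/∂s, t follows -∂V/∂t.
∂V/∂s = -6(s - 4)(s + 1); at s=-3 this is -84, so s increases.
∂V/∂t = -12t(t - 3)(t - 1); at t=-1 this is 96, so t decreases.
The t-coordinate has no critical point in that direction and runs off to infinity.

diverges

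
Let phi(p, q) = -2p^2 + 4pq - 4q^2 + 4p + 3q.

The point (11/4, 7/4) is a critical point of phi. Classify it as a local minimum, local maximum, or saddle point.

The Hessian of phi is constant: H = [[-4, 4], [4, -8]].
det(H) = (-4)·(-8) − 4² = 16.
det(H) > 0 and tr(H) = -12 < 0, so H is negative definite and the point is a local maximum.

local maximum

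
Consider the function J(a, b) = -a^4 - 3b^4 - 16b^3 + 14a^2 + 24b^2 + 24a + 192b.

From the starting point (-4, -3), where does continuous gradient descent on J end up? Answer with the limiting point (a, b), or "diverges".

J is separable, so gradient descent decouples: a follows -∂J/∂a, b follows -∂J/∂b.
∂J/∂a = -4(a - 3)(a + 1)(a + 2); at a=-4 this is 168, so a decreases.
∂J/∂b = -12(b - 2)(b + 2)(b + 4); at b=-3 this is -60, so b increases.
The a-coordinate has no critical point in that direction and runs off to infinity.

diverges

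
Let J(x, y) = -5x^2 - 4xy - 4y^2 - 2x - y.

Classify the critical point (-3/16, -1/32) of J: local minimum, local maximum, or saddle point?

The Hessian of J is constant: H = [[-10, -4], [-4, -8]].
det(H) = (-10)·(-8) − (-4)² = 64.
det(H) > 0 and tr(H) = -18 < 0, so H is negative definite and the point is a local maximum.

local maximum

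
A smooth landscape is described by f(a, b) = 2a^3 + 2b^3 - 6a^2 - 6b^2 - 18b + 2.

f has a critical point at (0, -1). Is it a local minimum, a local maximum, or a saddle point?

The mixed partial ∂²f/∂a∂b is 0, so the Hessian at any point is diag(f_aa, f_bb) = diag(12(a - 1), 12(b - 1)).
At (0, -1): H = diag(-12, -24).
Both eigenvalues are negative, so H is negative definite: a local maximum.

local maximum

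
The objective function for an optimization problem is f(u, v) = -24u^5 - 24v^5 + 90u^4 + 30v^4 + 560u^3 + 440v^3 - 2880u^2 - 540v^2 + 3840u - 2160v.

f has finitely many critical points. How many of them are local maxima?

4

f separates as a function of u plus a function of v, so ∇f=0 decouples.
∂f/∂u = -120(u - 4)(u - 2)(u - 1)(u + 4) = 0 at u ∈ {-4, 1, 2, 4}; ∂f/∂v = -120(v - 3)(v - 2)(v + 1)(v + 3) = 0 at v ∈ {-3, -1, 2, 3}.
The Hessian is diagonal: diag(f_uu, f_vv). Second derivatives: f_uu(-4)=28800, f_uu(1)=-1800, f_uu(2)=1440, f_uu(4)=-5760; f_vv(-3)=7200, f_vv(-1)=-2880, f_vv(2)=1800, f_vv(3)=-2880.
Local maxima occur where both diagonal entries negative: (1, -1), (1, 3), (4, -1), (4, 3). Count: 4.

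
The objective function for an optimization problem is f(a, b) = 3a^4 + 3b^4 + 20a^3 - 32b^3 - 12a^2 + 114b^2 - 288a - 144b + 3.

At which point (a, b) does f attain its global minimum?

(2, 1)

f(a,b) separates as P(a) + Q(b) + 3, so its minimum is min P + min Q + 3.
P'(a) = 12(a - 2)(a + 3)(a + 4) vanishes at a ∈ {-4, -3, 2}; Q'(b) = 12(b - 4)(b - 3)(b - 1) vanishes at b ∈ {1, 3, 4}.
Local minima of P (where P''>0): P(-4)=448, P(2)=-416. Local minima of Q: Q(1)=-59, Q(4)=-32.
So the global minimum of f is P(2) + Q(1) + 3 = -416 − 59 + 3 = -472, attained at (2, 1).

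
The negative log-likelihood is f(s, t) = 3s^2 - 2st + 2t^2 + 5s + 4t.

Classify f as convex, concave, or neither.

f is quadratic, so its Hessian is the constant matrix H = [[6, -2], [-2, 4]].
det(H) = 20, tr(H) = 10.
det(H) > 0 and tr(H) > 0, so H is positive definite everywhere: convex.

convex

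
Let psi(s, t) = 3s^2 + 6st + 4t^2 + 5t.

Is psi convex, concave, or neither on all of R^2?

psi is quadratic, so its Hessian is the constant matrix H = [[6, 6], [6, 8]].
det(H) = 12, tr(H) = 14.
det(H) > 0 and tr(H) > 0, so H is positive definite everywhere: convex.

convex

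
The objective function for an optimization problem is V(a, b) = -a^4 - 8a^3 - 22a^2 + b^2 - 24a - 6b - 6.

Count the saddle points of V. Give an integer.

V separates as a function of a plus a function of b, so ∇V=0 decouples.
∂V/∂a = -4(a + 1)(a + 2)(a + 3) = 0 at a ∈ {-3, -2, -1}; ∂V/∂b = 2(b - 3) = 0 at b ∈ {3}.
The Hessian is diagonal: diag(V_aa, V_bb). Second derivatives: V_aa(-3)=-8, V_aa(-2)=4, V_aa(-1)=-8; V_bb(3)=2.
Saddle points occur where the two diagonal entries have opposite signs: (-3, 3), (-1, 3). Count: 2.

2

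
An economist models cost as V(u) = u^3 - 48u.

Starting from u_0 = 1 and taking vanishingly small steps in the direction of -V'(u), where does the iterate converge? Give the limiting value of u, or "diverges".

4

V'(u) = 3(u - 4)(u + 4), so V'(1) = -45.
Gradient descent moves in the -V' direction, i.e. u is increasing.
The nearest critical point in that direction is u = 4, where V'' = 24 > 0 (a local minimum). The iterate converges there.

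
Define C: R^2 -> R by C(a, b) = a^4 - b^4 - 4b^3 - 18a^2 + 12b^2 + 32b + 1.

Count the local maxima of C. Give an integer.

2

C separates as a function of a plus a function of b, so ∇C=0 decouples.
∂C/∂a = 4a(a - 3)(a + 3) = 0 at a ∈ {-3, 0, 3}; ∂C/∂b = -4(b - 2)(b + 1)(b + 4) = 0 at b ∈ {-4, -1, 2}.
The Hessian is diagonal: diag(C_aa, C_bb). Second derivatives: C_aa(-3)=72, C_aa(0)=-36, C_aa(3)=72; C_bb(-4)=-72, C_bb(-1)=36, C_bb(2)=-72.
Local maxima occur where both diagonal entries negative: (0, -4), (0, 2). Count: 2.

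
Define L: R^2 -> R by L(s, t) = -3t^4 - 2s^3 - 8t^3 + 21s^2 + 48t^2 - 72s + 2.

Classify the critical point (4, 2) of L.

local maximum

The mixed partial ∂²L/∂s∂t is 0, so the Hessian at any point is diag(L_ss, L_tt) = diag(6(-2s + 7), 12(-3t^2 - 4t + 8)).
At (4, 2): H = diag(-6, -144).
Both eigenvalues are negative, so H is negative definite: a local maximum.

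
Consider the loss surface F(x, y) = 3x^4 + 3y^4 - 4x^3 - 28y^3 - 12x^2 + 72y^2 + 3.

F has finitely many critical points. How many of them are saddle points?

F separates as a function of x plus a function of y, so ∇F=0 decouples.
∂F/∂x = 12x(x - 2)(x + 1) = 0 at x ∈ {-1, 0, 2}; ∂F/∂y = 12y(y - 4)(y - 3) = 0 at y ∈ {0, 3, 4}.
The Hessian is diagonal: diag(F_xx, F_yy). Second derivatives: F_xx(-1)=36, F_xx(0)=-24, F_xx(2)=72; F_yy(0)=144, F_yy(3)=-36, F_yy(4)=48.
Saddle points occur where the two diagonal entries have opposite signs: (-1, 3), (0, 0), (0, 4), (2, 3). Count: 4.

4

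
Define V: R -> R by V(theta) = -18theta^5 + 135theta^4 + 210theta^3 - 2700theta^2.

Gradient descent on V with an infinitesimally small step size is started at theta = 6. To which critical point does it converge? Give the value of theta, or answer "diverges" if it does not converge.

V'(theta) = -90theta(theta - 5)(theta - 4)(theta + 3), so V'(6) = -9720.
Gradient descent moves in the -V' direction, i.e. theta is increasing.
There is no critical point above theta=6, and V' keeps the same sign, so the iterate runs off to +∞.

diverges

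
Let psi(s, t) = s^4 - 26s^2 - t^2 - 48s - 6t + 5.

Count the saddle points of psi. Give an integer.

2

psi separates as a function of s plus a function of t, so ∇psi=0 decouples.
∂psi/∂s = 4(s - 4)(s + 1)(s + 3) = 0 at s ∈ {-3, -1, 4}; ∂psi/∂t = -2(t + 3) = 0 at t ∈ {-3}.
The Hessian is diagonal: diag(psi_ss, psi_tt). Second derivatives: psi_ss(-3)=56, psi_ss(-1)=-40, psi_ss(4)=140; psi_tt(-3)=-2.
Saddle points occur where the two diagonal entries have opposite signs: (-3, -3), (4, -3). Count: 2.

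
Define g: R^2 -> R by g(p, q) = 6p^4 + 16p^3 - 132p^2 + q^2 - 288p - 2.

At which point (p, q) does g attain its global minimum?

g(p,q) separates as A(p) + B(q) − 2, so its minimum is min A + min B − 2.
A'(p) = 24(p - 3)(p + 1)(p + 4) vanishes at p ∈ {-4, -1, 3}; B'(q) = 2q vanishes at q ∈ {0}.
Local minima of A (where A''>0): A(-4)=-448, A(3)=-1134. Local minima of B: B(0)=0.
So the global minimum of g is A(3) + B(0) − 2 = -1134 + 0 − 2 = -1136, attained at (3, 0).

(3, 0)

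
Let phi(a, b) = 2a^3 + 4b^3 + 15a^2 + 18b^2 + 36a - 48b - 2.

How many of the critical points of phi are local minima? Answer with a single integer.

1

phi separates as a function of a plus a function of b, so ∇phi=0 decouples.
∂phi/∂a = 6(a + 2)(a + 3) = 0 at a ∈ {-3, -2}; ∂phi/∂b = 12(b - 1)(b + 4) = 0 at b ∈ {-4, 1}.
The Hessian is diagonal: diag(phi_aa, phi_bb). Second derivatives: phi_aa(-3)=-6, phi_aa(-2)=6; phi_bb(-4)=-60, phi_bb(1)=60.
Local minima occur where both diagonal entries positive: (-2, 1). Count: 1.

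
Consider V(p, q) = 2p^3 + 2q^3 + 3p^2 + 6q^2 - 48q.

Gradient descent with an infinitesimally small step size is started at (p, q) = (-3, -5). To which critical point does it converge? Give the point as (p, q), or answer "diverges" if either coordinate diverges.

diverges

V is separable, so gradient descent decouples: p follows -∂V/∂p, q follows -∂V/∂q.
∂V/∂p = 6p(p + 1); at p=-3 this is 36, so p decreases.
∂V/∂q = 6(q - 2)(q + 4); at q=-5 this is 42, so q decreases.
The p-coordinate has no critical point in that direction and runs off to infinity.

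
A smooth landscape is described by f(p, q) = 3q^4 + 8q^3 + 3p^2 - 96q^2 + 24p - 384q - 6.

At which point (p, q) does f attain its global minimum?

(-4, 4)

f(p,q) separates as A(p) + B(q) − 6, so its minimum is min A + min B − 6.
A'(p) = 6p + 24 vanishes at p ∈ {-4}; B'(q) = 12(q - 4)(q + 2)(q + 4) vanishes at q ∈ {-4, -2, 4}.
Local minima of A (where A''>0): A(-4)=-48. Local minima of B: B(-4)=256, B(4)=-1792.
So the global minimum of f is A(-4) + B(4) − 6 = -48 − 1792 − 6 = -1846, attained at (-4, 4).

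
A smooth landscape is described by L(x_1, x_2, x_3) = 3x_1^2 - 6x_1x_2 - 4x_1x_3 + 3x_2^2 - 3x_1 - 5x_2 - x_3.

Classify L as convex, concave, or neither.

neither

L is quadratic, so its Hessian is the constant matrix H = [[6, -6, -4], [-6, 6, 0], [-4, 0, 0]].
Leading principal minors: 6, 0, -96.
Neither pattern holds ⇒ H is indefinite ⇒ neither convex nor concave.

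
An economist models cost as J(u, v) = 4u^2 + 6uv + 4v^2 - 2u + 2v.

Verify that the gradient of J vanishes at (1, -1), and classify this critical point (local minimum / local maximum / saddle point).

∇J = (8u + 6v - 2, 6u + 8v + 2); substituting (1, -1) gives ∇J = (0, 0), so (1, -1) is indeed a critical point.
The Hessian of J is constant: H = [[8, 6], [6, 8]].
det(H) = 8·8 − 6² = 28.
det(H) > 0 and tr(H) = 16 > 0, so H is positive definite and the point is a local minimum.

local minimum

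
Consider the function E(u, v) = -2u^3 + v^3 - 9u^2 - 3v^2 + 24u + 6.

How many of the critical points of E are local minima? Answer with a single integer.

E separates as a function of u plus a function of v, so ∇E=0 decouples.
∂E/∂u = -6(u - 1)(u + 4) = 0 at u ∈ {-4, 1}; ∂E/∂v = 3v(v - 2) = 0 at v ∈ {0, 2}.
The Hessian is diagonal: diag(E_uu, E_vv). Second derivatives: E_uu(-4)=30, E_uu(1)=-30; E_vv(0)=-6, E_vv(2)=6.
Local minima occur where both diagonal entries positive: (-4, 2). Count: 1.

1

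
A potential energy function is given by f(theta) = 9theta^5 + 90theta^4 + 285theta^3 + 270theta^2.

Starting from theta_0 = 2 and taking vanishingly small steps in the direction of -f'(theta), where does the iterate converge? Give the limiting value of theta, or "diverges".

0

f'(theta) = 45theta(theta + 1)(theta + 3)(theta + 4), so f'(2) = 8100.
Gradient descent moves in the -f' direction, i.e. theta is decreasing.
The nearest critical point in that direction is theta = 0, where f'' = 540 > 0 (a local minimum). The iterate converges there.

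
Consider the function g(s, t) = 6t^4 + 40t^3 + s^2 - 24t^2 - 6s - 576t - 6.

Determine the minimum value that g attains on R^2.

g(s,t) separates as P(s) + Q(t) − 6, so its minimum is min P + min Q − 6.
P'(s) = 2s - 6 vanishes at s ∈ {3}; Q'(t) = 24(t - 2)(t + 3)(t + 4) vanishes at t ∈ {-4, -3, 2}.
Local minima of P (where P''>0): P(3)=-9. Local minima of Q: Q(-4)=896, Q(2)=-832.
So the global minimum of g is P(3) + Q(2) − 6 = -9 − 832 − 6 = -847, attained at (3, 2).

-847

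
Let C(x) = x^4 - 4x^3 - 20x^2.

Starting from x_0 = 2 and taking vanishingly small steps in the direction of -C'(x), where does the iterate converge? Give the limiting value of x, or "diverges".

C'(x) = 4x(x - 5)(x + 2), so C'(2) = -96.
Gradient descent moves in the -C' direction, i.e. x is increasing.
The nearest critical point in that direction is x = 5, where C'' = 140 > 0 (a local minimum). The iterate converges there.

5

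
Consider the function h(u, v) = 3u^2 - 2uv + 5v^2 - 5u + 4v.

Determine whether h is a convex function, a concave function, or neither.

h is quadratic, so its Hessian is the constant matrix H = [[6, -2], [-2, 10]].
det(H) = 56, tr(H) = 16.
det(H) > 0 and tr(H) > 0, so H is positive definite everywhere: convex.

convex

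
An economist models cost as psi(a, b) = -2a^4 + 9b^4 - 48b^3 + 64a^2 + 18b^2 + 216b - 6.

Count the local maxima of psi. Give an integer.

2

psi separates as a function of a plus a function of b, so ∇psi=0 decouples.
∂psi/∂a = -8a(a - 4)(a + 4) = 0 at a ∈ {-4, 0, 4}; ∂psi/∂b = 36(b - 3)(b - 2)(b + 1) = 0 at b ∈ {-1, 2, 3}.
The Hessian is diagonal: diag(psi_aa, psi_bb). Second derivatives: psi_aa(-4)=-256, psi_aa(0)=128, psi_aa(4)=-256; psi_bb(-1)=432, psi_bb(2)=-108, psi_bb(3)=144.
Local maxima occur where both diagonal entries negative: (-4, 2), (4, 2). Count: 2.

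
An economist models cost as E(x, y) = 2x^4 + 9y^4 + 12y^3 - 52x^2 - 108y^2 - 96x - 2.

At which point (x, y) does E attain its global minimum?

(4, -3)

E(x,y) separates as P(x) + Q(y) − 2, so its minimum is min P + min Q − 2.
P'(x) = 8(x - 4)(x + 1)(x + 3) vanishes at x ∈ {-3, -1, 4}; Q'(y) = 36y(y - 2)(y + 3) vanishes at y ∈ {-3, 0, 2}.
Local minima of P (where P''>0): P(-3)=-18, P(4)=-704. Local minima of Q: Q(-3)=-567, Q(2)=-192.
So the global minimum of E is P(4) + Q(-3) − 2 = -704 − 567 − 2 = -1273, attained at (4, -3).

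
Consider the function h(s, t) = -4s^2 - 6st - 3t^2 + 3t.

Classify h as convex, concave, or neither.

concave

h is quadratic, so its Hessian is the constant matrix H = [[-8, -6], [-6, -6]].
det(H) = 12, tr(H) = -14.
det(H) > 0 and tr(H) < 0, so H is negative definite everywhere: concave.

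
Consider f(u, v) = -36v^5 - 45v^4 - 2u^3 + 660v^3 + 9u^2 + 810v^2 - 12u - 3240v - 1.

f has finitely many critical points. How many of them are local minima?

2

f separates as a function of u plus a function of v, so ∇f=0 decouples.
∂f/∂u = -6(u - 2)(u - 1) = 0 at u ∈ {1, 2}; ∂f/∂v = -180(v - 3)(v - 1)(v + 2)(v + 3) = 0 at v ∈ {-3, -2, 1, 3}.
The Hessian is diagonal: diag(f_uu, f_vv). Second derivatives: f_uu(1)=6, f_uu(2)=-6; f_vv(-3)=4320, f_vv(-2)=-2700, f_vv(1)=4320, f_vv(3)=-10800.
Local minima occur where both diagonal entries positive: (1, -3), (1, 1). Count: 2.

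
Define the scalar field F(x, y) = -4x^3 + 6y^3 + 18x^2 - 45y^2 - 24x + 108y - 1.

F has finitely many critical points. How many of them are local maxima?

1

F separates as a function of x plus a function of y, so ∇F=0 decouples.
∂F/∂x = -12(x - 2)(x - 1) = 0 at x ∈ {1, 2}; ∂F/∂y = 18(y - 3)(y - 2) = 0 at y ∈ {2, 3}.
The Hessian is diagonal: diag(F_xx, F_yy). Second derivatives: F_xx(1)=12, F_xx(2)=-12; F_yy(2)=-18, F_yy(3)=18.
Local maxima occur where both diagonal entries negative: (2, 2). Count: 1.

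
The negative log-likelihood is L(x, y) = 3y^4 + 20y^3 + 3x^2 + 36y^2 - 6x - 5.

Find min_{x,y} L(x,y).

-8

L(x,y) separates as P(x) + Q(y) − 5, so its minimum is min P + min Q − 5.
P'(x) = 6x - 6 vanishes at x ∈ {1}; Q'(y) = 12y(y + 2)(y + 3) vanishes at y ∈ {-3, -2, 0}.
Local minima of P (where P''>0): P(1)=-3. Local minima of Q: Q(-3)=27, Q(0)=0.
So the global minimum of L is P(1) + Q(0) − 5 = -3 + 0 − 5 = -8, attained at (1, 0).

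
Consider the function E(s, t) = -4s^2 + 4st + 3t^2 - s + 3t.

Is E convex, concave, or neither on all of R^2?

E is quadratic, so its Hessian is the constant matrix H = [[-8, 4], [4, 6]].
det(H) = -64, tr(H) = -2.
det(H) < 0, so H is indefinite: neither convex nor concave.

neither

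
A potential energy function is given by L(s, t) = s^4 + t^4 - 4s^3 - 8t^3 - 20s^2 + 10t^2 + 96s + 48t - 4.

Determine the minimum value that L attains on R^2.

L(s,t) separates as P(s) + Q(t) − 4, so its minimum is min P + min Q − 4.
P'(s) = 4(s - 4)(s - 2)(s + 3) vanishes at s ∈ {-3, 2, 4}; Q'(t) = 4(t - 4)(t - 3)(t + 1) vanishes at t ∈ {-1, 3, 4}.
Local minima of P (where P''>0): P(-3)=-279, P(4)=64. Local minima of Q: Q(-1)=-29, Q(4)=96.
So the global minimum of L is P(-3) + Q(-1) − 4 = -279 − 29 − 4 = -312, attained at (-3, -1).

-312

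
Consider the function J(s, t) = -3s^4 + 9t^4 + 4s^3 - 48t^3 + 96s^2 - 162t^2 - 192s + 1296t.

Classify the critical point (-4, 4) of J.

The mixed partial ∂²J/∂s∂t is 0, so the Hessian at any point is diag(J_ss, J_tt) = diag(12(-3s^2 + 2s + 16), 36(3t^2 - 8t - 9)).
At (-4, 4): H = diag(-480, 252).
The eigenvalues have opposite signs, so H is indefinite: a saddle point.

saddle point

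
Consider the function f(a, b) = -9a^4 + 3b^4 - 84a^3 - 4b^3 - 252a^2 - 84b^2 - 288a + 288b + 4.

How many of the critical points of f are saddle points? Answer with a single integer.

f separates as a function of a plus a function of b, so ∇f=0 decouples.
∂f/∂a = -36(a + 1)(a + 2)(a + 4) = 0 at a ∈ {-4, -2, -1}; ∂f/∂b = 12(b - 3)(b - 2)(b + 4) = 0 at b ∈ {-4, 2, 3}.
The Hessian is diagonal: diag(f_aa, f_bb). Second derivatives: f_aa(-4)=-216, f_aa(-2)=72, f_aa(-1)=-108; f_bb(-4)=504, f_bb(2)=-72, f_bb(3)=84.
Saddle points occur where the two diagonal entries have opposite signs: (-4, -4), (-4, 3), (-2, 2), (-1, -4), (-1, 3). Count: 5.

5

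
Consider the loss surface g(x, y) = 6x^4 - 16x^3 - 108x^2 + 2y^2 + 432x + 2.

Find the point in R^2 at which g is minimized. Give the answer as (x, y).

g(x,y) separates as P(x) + Q(y) + 2, so its minimum is min P + min Q + 2.
P'(x) = 24(x - 3)(x - 2)(x + 3) vanishes at x ∈ {-3, 2, 3}; Q'(y) = 4y vanishes at y ∈ {0}.
Local minima of P (where P''>0): P(-3)=-1350, P(3)=378. Local minima of Q: Q(0)=0.
So the global minimum of g is P(-3) + Q(0) + 2 = -1350 + 0 + 2 = -1348, attained at (-3, 0).

(-3, 0)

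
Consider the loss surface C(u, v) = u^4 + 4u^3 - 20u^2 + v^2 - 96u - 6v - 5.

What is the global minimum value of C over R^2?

-293

C(u,v) separates as P(u) + Q(v) − 5, so its minimum is min P + min Q − 5.
P'(u) = 4(u - 3)(u + 2)(u + 4) vanishes at u ∈ {-4, -2, 3}; Q'(v) = 2v - 6 vanishes at v ∈ {3}.
Local minima of P (where P''>0): P(-4)=64, P(3)=-279. Local minima of Q: Q(3)=-9.
So the global minimum of C is P(3) + Q(3) − 5 = -279 − 9 − 5 = -293, attained at (3, 3).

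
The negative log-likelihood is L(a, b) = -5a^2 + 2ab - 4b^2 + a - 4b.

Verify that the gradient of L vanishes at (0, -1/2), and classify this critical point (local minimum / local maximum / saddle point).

∇L = (-10a + 2b + 1, 2a - 8b - 4); substituting (0, -1/2) gives ∇L = (0, 0), so (0, -1/2) is indeed a critical point.
The Hessian of L is constant: H = [[-10, 2], [2, -8]].
det(H) = (-10)·(-8) − 2² = 76.
det(H) > 0 and tr(H) = -18 < 0, so H is negative definite and the point is a local maximum.

local maximum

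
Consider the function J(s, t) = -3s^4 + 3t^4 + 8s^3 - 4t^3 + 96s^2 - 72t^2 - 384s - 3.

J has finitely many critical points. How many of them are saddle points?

J separates as a function of s plus a function of t, so ∇J=0 decouples.
∂J/∂s = -12(s - 4)(s - 2)(s + 4) = 0 at s ∈ {-4, 2, 4}; ∂J/∂t = 12t(t - 4)(t + 3) = 0 at t ∈ {-3, 0, 4}.
The Hessian is diagonal: diag(J_ss, J_tt). Second derivatives: J_ss(-4)=-576, J_ss(2)=144, J_ss(4)=-192; J_tt(-3)=252, J_tt(0)=-144, J_tt(4)=336.
Saddle points occur where the two diagonal entries have opposite signs: (-4, -3), (-4, 4), (2, 0), (4, -3), (4, 4). Count: 5.

5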